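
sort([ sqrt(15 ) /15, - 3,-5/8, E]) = [ - 3, - 5/8,sqrt( 15 ) /15, E] 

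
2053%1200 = 853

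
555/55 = 111/11 = 10.09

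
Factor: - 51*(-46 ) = 2346  =  2^1*3^1*17^1*23^1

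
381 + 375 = 756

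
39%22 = 17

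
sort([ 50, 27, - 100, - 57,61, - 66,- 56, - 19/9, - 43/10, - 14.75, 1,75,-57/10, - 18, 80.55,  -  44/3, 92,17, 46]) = [ - 100, - 66, - 57 , - 56, - 18,-14.75,- 44/3, - 57/10, - 43/10,  -  19/9, 1,17, 27, 46, 50,61 , 75, 80.55, 92 ]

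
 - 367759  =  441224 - 808983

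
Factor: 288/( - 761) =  - 2^5 * 3^2*761^( - 1) 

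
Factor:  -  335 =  - 5^1 * 67^1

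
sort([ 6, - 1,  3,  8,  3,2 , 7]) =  [-1,2,3, 3, 6, 7,8]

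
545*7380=4022100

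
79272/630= 4404/35 = 125.83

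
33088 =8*4136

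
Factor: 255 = 3^1*5^1*17^1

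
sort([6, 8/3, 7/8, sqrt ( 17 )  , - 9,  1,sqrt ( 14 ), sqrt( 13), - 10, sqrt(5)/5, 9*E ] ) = [-10, - 9,  sqrt( 5 ) /5,7/8, 1, 8/3, sqrt(13 ),sqrt(14 ),sqrt( 17),6,  9 * E ]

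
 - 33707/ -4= 8426 +3/4 = 8426.75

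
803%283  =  237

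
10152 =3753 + 6399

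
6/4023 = 2/1341=0.00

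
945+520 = 1465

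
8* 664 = 5312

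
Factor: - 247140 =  - 2^2 * 3^2*5^1*1373^1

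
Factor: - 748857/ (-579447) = 249619/193149 = 3^(- 2 )*11^ ( - 1)*23^1*1951^(-1 )*10853^1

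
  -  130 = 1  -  131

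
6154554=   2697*2282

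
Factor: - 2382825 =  - 3^1*5^2*31771^1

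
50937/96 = 530 + 19/32 = 530.59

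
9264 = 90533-81269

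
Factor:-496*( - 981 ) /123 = 2^4*3^1*31^1*41^(- 1 )*109^1 = 162192/41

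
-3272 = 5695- 8967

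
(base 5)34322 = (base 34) 24e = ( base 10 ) 2462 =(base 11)1939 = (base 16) 99E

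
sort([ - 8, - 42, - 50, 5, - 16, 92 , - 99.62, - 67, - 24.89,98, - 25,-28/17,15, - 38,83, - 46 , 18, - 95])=[ - 99.62, - 95, - 67,  -  50, - 46, - 42, - 38, - 25 , - 24.89, - 16, - 8, - 28/17, 5, 15,18,83 , 92,98]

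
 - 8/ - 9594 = 4/4797 = 0.00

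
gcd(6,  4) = 2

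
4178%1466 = 1246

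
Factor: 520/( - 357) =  - 2^3*3^ ( - 1)*5^1* 7^( - 1)*13^1*17^( - 1)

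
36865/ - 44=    - 838+7/44 = - 837.84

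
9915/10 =991 + 1/2=   991.50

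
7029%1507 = 1001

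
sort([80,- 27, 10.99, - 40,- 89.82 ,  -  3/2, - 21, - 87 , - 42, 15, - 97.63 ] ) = [ - 97.63, - 89.82,  -  87, - 42, - 40, - 27,  -  21,  -  3/2,10.99,15,80 ] 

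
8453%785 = 603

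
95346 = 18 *5297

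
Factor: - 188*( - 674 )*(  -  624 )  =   - 2^7*3^1 * 13^1*47^1* 337^1 = - 79068288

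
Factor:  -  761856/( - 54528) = 2^5*31^1 * 71^ ( - 1)  =  992/71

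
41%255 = 41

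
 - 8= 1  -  9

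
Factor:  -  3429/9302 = - 2^( - 1 )* 3^3*127^1*4651^ ( - 1)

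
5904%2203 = 1498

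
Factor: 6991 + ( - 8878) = -1887=- 3^1*17^1  *  37^1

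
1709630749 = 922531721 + 787099028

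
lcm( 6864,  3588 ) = 157872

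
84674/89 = 84674/89 = 951.39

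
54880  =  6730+48150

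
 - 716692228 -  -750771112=34078884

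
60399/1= 60399 = 60399.00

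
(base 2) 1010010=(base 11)75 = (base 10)82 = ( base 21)3J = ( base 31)2K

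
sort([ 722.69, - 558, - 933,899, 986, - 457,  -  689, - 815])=[ - 933 , - 815, - 689,-558, - 457, 722.69, 899, 986]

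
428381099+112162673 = 540543772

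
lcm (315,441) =2205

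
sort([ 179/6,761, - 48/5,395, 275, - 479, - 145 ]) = [ - 479, - 145, - 48/5, 179/6, 275, 395, 761]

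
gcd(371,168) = 7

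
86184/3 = 28728 = 28728.00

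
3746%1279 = 1188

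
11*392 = 4312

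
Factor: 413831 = 11^1 *17^1*2213^1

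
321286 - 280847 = 40439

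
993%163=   15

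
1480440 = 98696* 15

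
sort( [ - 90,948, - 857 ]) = [ - 857, - 90, 948 ] 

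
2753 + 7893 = 10646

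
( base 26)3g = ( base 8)136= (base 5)334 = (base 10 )94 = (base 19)4I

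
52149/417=125 + 8/139 = 125.06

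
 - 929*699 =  - 649371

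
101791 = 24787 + 77004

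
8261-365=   7896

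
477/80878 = 9/1526 = 0.01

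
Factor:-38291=- 11^1*59^2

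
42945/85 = 8589/17 =505.24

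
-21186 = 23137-44323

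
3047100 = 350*8706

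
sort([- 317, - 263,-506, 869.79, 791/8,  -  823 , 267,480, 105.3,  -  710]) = [ - 823, - 710, - 506,-317, - 263, 791/8, 105.3, 267,480, 869.79]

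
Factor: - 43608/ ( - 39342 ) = 2^2*23^1*83^( - 1 )  =  92/83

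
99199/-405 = - 99199/405 =-244.94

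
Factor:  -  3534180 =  - 2^2 * 3^1*5^1 * 13^1*23^1* 197^1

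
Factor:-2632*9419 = - 2^3*7^1*47^1*9419^1 = - 24790808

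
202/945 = 202/945 = 0.21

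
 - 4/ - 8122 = 2/4061 = 0.00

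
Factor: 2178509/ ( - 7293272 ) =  - 2^( - 3) * 7^( - 1 ) * 17^( - 1) * 29^1* 43^1*47^ (-1)*163^(  -  1)*1747^1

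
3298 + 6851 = 10149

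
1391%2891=1391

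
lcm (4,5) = 20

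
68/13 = 5 + 3/13=5.23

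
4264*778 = 3317392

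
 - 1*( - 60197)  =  60197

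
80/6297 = 80/6297 = 0.01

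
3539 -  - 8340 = 11879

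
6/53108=3/26554 = 0.00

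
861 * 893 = 768873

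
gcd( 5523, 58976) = 1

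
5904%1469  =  28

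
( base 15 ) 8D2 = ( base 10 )1997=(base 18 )62H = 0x7cd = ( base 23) 3HJ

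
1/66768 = 1/66768=0.00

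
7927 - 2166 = 5761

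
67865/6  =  67865/6 = 11310.83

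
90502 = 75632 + 14870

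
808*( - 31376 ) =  - 25351808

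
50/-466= - 1  +  208/233 = -0.11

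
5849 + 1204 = 7053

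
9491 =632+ 8859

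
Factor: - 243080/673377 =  -2^3*3^ (-1) * 5^1*59^1*103^1 *193^( - 1 )*1163^(  -  1 )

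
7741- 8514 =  - 773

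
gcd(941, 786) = 1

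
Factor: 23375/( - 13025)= - 935/521 = - 5^1*11^1*17^1*521^(- 1)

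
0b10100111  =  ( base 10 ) 167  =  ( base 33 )52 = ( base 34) 4v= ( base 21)7K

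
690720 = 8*86340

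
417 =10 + 407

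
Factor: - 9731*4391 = - 37^1*263^1*4391^1 = - 42728821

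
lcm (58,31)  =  1798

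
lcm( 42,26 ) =546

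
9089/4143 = 9089/4143 = 2.19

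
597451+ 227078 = 824529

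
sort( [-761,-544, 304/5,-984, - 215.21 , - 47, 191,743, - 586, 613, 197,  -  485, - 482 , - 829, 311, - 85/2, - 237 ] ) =[ - 984, - 829,-761,-586,  -  544,  -  485, - 482,-237,-215.21,  -  47,- 85/2,304/5, 191 , 197, 311, 613, 743]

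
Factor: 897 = 3^1*13^1*23^1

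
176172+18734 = 194906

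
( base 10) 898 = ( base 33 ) R7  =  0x382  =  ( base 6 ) 4054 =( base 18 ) 2DG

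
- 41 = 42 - 83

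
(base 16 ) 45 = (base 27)2f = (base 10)69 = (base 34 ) 21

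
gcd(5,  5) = 5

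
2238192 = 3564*628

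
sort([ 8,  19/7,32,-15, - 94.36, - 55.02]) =[ - 94.36,- 55.02, - 15,19/7,8,32]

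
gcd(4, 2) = 2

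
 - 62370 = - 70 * 891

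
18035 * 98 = 1767430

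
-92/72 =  - 2+13/18 =-1.28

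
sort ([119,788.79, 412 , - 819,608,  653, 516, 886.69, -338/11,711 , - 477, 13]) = [ - 819,  -  477, - 338/11, 13,119,412, 516, 608, 653, 711,  788.79, 886.69] 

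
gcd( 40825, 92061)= 1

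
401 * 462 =185262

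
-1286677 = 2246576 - 3533253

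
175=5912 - 5737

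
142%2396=142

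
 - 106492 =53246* (- 2)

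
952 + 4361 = 5313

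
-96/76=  - 2 + 14/19 = - 1.26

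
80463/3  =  26821 =26821.00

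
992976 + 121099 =1114075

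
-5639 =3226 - 8865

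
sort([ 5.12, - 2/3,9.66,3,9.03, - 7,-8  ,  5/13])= [ - 8, - 7, - 2/3,5/13 , 3, 5.12,  9.03,9.66] 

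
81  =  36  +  45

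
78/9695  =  78/9695 =0.01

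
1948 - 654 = 1294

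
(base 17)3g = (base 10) 67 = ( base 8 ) 103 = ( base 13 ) 52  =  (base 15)47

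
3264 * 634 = 2069376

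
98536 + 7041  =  105577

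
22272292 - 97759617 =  - 75487325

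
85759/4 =85759/4= 21439.75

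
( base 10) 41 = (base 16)29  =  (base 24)1H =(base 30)1B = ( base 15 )2b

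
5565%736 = 413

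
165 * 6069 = 1001385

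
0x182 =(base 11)321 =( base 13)239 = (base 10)386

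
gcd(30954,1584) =66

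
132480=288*460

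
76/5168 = 1/68 = 0.01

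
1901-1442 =459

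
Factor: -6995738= - 2^1*17^1*37^1*67^1 * 83^1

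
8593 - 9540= - 947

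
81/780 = 27/260 = 0.10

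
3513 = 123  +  3390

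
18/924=3/154= 0.02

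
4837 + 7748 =12585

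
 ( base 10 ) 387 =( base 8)603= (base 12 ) 283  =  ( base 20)j7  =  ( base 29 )DA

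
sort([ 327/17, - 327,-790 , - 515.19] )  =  [ - 790, - 515.19 , - 327, 327/17]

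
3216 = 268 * 12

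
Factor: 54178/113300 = 2^( - 1 )*5^( - 2 )*11^( - 1) * 263^1 = 263/550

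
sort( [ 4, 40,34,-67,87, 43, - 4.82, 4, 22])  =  [ - 67, - 4.82 , 4,4,22, 34,40,  43,87]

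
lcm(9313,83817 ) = 83817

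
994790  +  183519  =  1178309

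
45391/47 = 965+36/47=965.77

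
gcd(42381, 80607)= 831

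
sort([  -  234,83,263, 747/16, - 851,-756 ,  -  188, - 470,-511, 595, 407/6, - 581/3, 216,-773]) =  [ - 851, - 773, - 756, - 511, - 470, - 234 , - 581/3, - 188, 747/16, 407/6 , 83, 216,263,595 ]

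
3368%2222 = 1146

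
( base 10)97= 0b1100001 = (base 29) 3A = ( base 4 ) 1201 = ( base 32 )31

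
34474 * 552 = 19029648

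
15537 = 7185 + 8352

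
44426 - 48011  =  -3585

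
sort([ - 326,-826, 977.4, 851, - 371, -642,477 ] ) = [ - 826,-642, - 371, - 326 , 477, 851,977.4 ]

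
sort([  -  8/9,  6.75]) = [ - 8/9,6.75]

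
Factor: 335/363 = 3^ ( - 1) * 5^1*11^( - 2) * 67^1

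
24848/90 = 276+4/45 = 276.09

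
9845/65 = 1969/13 = 151.46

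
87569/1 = 87569  =  87569.00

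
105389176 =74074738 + 31314438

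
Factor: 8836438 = 2^1*13^1*339863^1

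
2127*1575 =3350025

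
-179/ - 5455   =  179/5455 = 0.03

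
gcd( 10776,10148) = 4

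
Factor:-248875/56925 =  - 905/207 = - 3^( - 2 ) * 5^1*23^(-1)*181^1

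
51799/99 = 523+2/9 = 523.22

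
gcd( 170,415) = 5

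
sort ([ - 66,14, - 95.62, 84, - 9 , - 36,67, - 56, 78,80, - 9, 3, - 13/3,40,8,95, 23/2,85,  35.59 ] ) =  [ - 95.62,  -  66,  -  56, - 36,  -  9, - 9, - 13/3,3,8,23/2,14, 35.59,40,67,78,  80,84 , 85,95]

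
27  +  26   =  53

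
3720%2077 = 1643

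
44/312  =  11/78 = 0.14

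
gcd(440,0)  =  440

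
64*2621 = 167744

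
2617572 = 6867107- 4249535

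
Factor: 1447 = 1447^1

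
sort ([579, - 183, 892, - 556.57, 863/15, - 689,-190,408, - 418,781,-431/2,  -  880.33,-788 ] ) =[-880.33,-788,  -  689,  -  556.57,-418 ,-431/2 , - 190,-183, 863/15, 408, 579, 781, 892]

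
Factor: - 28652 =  - 2^2 * 13^1*19^1*29^1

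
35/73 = 35/73 = 0.48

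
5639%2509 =621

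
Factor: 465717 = 3^1*7^1*67^1*331^1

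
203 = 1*203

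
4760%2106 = 548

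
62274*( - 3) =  - 186822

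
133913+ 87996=221909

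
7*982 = 6874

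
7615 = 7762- 147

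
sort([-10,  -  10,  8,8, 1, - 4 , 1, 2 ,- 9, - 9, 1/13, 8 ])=[  -  10,-10, - 9, - 9,- 4,1/13,1, 1,2 , 8, 8,  8 ] 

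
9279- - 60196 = 69475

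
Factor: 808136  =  2^3 * 7^1*14431^1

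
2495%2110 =385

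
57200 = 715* 80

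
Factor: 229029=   3^1 * 76343^1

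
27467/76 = 361 + 31/76 = 361.41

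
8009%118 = 103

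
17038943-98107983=-81069040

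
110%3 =2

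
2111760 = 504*4190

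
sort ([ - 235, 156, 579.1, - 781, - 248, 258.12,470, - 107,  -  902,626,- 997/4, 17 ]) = [ - 902, - 781, -997/4, - 248, - 235,-107, 17,156, 258.12, 470, 579.1, 626 ] 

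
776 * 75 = 58200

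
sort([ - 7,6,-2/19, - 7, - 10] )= [ - 10, - 7, - 7, - 2/19,6 ] 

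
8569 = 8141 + 428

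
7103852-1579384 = 5524468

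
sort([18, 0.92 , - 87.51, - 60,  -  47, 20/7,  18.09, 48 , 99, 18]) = [ - 87.51,-60, - 47,0.92,20/7, 18,  18, 18.09,48,99] 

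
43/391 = 43/391 = 0.11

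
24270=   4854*5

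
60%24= 12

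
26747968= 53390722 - 26642754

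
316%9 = 1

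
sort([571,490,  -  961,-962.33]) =[ - 962.33, - 961,490, 571 ]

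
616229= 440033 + 176196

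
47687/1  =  47687  =  47687.00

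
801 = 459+342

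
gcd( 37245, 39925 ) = 5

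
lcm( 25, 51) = 1275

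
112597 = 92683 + 19914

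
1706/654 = 2 + 199/327 =2.61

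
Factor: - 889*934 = -2^1*7^1*127^1 * 467^1= - 830326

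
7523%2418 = 269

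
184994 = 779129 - 594135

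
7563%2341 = 540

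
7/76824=7/76824= 0.00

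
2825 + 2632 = 5457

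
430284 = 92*4677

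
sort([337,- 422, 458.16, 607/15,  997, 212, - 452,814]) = [ - 452, - 422,607/15, 212, 337, 458.16,  814,  997 ] 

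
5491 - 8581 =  - 3090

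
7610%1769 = 534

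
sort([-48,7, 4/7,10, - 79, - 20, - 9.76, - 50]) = [ - 79 , - 50, - 48, - 20, - 9.76,4/7,7 , 10]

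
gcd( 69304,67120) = 8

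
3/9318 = 1/3106 = 0.00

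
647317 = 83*7799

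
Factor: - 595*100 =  - 2^2*5^3 * 7^1*17^1= - 59500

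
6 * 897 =5382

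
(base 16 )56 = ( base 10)86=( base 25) 3B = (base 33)2k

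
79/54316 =79/54316 = 0.00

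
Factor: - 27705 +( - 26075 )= -2^2*5^1*2689^1=- 53780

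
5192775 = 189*27475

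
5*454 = 2270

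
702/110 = 351/55 = 6.38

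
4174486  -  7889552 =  - 3715066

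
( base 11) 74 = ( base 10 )81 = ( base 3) 10000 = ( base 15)56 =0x51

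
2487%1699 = 788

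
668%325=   18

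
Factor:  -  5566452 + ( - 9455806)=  - 15022258 = -2^1*7511129^1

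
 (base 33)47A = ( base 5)121342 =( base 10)4597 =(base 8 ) 10765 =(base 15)1567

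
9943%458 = 325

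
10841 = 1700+9141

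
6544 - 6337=207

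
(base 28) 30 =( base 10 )84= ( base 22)3I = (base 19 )48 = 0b1010100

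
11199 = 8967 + 2232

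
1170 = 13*90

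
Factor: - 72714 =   -  2^1*3^1* 12119^1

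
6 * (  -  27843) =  - 167058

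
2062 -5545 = -3483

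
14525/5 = 2905 = 2905.00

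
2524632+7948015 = 10472647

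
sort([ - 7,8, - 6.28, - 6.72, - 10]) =[ - 10, - 7,  -  6.72, - 6.28, 8] 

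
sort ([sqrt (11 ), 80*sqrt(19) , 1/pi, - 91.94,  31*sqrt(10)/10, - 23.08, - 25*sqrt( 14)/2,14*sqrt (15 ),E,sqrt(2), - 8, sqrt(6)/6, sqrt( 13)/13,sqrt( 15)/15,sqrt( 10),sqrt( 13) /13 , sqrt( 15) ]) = [ - 91.94, - 25 *sqrt (14)/2,-23.08, - 8,sqrt ( 15)/15,sqrt(13 )/13,sqrt(13)/13,1/pi,sqrt( 6)/6, sqrt(2),E,sqrt(10),sqrt(11),sqrt(15),31*sqrt(10)/10,14*sqrt(15 ), 80*sqrt(19) ] 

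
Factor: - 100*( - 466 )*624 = 29078400 = 2^7 * 3^1*5^2* 13^1*233^1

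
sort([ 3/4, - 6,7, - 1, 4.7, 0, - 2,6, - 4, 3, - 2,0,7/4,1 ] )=[ - 6, - 4, - 2, - 2, - 1, 0, 0,3/4, 1,7/4, 3,4.7, 6, 7]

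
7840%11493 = 7840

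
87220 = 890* 98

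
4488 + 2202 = 6690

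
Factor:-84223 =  -84223^1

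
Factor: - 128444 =-2^2*163^1*197^1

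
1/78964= 1/78964 = 0.00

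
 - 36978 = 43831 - 80809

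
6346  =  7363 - 1017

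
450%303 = 147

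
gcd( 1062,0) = 1062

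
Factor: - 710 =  -2^1*5^1*71^1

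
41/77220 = 41/77220 = 0.00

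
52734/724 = 26367/362 = 72.84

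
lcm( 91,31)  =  2821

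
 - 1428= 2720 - 4148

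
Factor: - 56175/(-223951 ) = 3^1*5^2*13^(-1 )*23^( - 1) = 75/299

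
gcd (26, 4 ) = 2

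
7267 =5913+1354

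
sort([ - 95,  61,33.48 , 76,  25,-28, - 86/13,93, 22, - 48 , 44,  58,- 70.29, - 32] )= [ -95,- 70.29, - 48, - 32 , - 28, - 86/13,22,25 , 33.48,  44, 58,61 , 76,93] 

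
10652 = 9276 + 1376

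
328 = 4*82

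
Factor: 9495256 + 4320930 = 2^1*109^1*63377^1 = 13816186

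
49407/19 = 49407/19 = 2600.37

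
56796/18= 3155  +  1/3 = 3155.33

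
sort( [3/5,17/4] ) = [3/5,17/4]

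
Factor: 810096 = 2^4 * 3^1*7^1*  2411^1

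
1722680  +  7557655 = 9280335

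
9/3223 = 9/3223= 0.00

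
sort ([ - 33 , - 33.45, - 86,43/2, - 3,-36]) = [ - 86, - 36,- 33.45, - 33, - 3,43/2 ]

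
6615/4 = 6615/4 = 1653.75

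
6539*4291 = 28058849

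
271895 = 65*4183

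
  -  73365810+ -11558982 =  - 84924792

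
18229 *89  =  1622381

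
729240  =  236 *3090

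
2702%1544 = 1158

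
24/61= 24/61 =0.39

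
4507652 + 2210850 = 6718502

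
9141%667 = 470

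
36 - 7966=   -7930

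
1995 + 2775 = 4770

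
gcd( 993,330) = 3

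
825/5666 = 825/5666 = 0.15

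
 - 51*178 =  - 9078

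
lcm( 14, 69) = 966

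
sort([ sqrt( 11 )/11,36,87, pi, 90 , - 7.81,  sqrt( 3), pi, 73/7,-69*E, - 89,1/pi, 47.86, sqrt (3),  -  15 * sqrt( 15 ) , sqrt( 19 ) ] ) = [ - 69 * E, - 89, - 15 * sqrt( 15 ) ,-7.81,  sqrt( 11 ) /11, 1/pi, sqrt( 3), sqrt(3), pi , pi,  sqrt(19 ),73/7, 36,  47.86,  87, 90 ] 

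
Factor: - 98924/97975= -2^2  *5^( - 2 )*7^1*3533^1*3919^(  -  1)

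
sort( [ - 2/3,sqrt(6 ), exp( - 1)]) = [ - 2/3 , exp( - 1 ), sqrt (6)] 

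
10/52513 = 10/52513 = 0.00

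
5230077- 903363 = 4326714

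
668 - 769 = -101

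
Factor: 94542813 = 3^2 * 29^1*362233^1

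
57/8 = 57/8 = 7.12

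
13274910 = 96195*138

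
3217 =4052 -835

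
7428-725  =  6703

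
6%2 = 0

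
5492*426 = 2339592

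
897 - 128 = 769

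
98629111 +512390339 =611019450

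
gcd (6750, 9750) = 750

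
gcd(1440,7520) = 160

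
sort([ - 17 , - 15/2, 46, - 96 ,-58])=[ - 96, -58,  -  17,- 15/2, 46] 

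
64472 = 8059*8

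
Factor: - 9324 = - 2^2*3^2* 7^1*37^1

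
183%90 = 3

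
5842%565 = 192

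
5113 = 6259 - 1146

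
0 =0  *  42163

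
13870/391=35+185/391=35.47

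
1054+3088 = 4142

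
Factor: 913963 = 61^1*14983^1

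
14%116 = 14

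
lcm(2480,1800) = 111600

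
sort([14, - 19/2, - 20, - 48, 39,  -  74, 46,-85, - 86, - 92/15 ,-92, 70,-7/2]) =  [ - 92, - 86, - 85, - 74, - 48, - 20, - 19/2, - 92/15,-7/2, 14, 39,46, 70 ]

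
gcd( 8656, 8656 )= 8656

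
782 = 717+65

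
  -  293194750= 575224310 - 868419060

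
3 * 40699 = 122097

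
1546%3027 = 1546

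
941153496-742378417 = 198775079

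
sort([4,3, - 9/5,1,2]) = [-9/5,  1, 2, 3  ,  4]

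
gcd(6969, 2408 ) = 1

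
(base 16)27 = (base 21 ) 1I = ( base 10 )39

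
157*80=12560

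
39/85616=39/85616 = 0.00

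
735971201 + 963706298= 1699677499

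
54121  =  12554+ 41567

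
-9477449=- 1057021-8420428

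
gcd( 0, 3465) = 3465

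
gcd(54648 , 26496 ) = 1656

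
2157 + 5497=7654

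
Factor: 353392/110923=2^4*13^1*1699^1*110923^( - 1) 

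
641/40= 16  +  1/40 = 16.02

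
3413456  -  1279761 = 2133695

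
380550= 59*6450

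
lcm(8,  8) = 8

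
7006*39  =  273234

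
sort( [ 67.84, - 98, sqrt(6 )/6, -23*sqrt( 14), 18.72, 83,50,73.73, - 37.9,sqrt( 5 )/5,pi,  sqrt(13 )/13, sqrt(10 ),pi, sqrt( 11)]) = [-98, -23 * sqrt(14), - 37.9,sqrt(13 )/13,sqrt( 6 )/6,sqrt( 5) /5,pi,pi , sqrt(10 ),sqrt(11) , 18.72,50,67.84, 73.73,83]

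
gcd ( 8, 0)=8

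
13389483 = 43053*311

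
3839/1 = 3839 = 3839.00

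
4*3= 12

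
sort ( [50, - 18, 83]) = [ - 18 , 50, 83]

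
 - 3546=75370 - 78916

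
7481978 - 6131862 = 1350116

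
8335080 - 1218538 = 7116542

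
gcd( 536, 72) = 8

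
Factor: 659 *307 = 202313 = 307^1 *659^1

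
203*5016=1018248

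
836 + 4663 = 5499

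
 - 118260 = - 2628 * 45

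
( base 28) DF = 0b101111011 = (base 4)11323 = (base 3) 112001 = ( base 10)379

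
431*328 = 141368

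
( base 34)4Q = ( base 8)242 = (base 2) 10100010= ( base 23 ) 71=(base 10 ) 162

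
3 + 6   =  9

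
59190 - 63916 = -4726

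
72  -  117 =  - 45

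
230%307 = 230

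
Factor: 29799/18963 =7^( - 1)*11^1 = 11/7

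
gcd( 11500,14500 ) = 500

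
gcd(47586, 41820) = 6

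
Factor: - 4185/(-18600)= 9/40 = 2^( - 3)*3^2* 5^( - 1)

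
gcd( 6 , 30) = 6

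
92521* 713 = 65967473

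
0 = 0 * ( - 6771)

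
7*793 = 5551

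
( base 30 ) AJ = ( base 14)18B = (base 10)319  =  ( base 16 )13F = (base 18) hd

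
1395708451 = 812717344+582991107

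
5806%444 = 34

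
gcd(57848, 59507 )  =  7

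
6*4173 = 25038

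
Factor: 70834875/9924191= 1507125/211153 = 3^1*5^3 * 4019^1*211153^( - 1 )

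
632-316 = 316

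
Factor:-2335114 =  - 2^1*41^1  *28477^1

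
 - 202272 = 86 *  ( - 2352 )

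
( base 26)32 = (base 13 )62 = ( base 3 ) 2222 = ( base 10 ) 80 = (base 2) 1010000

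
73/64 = 73/64 =1.14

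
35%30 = 5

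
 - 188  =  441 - 629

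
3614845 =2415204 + 1199641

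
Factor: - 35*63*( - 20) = 44100 = 2^2*3^2*5^2*7^2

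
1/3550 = 1/3550 = 0.00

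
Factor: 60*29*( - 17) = -2^2*3^1*5^1*17^1* 29^1 =- 29580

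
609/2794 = 609/2794 = 0.22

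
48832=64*763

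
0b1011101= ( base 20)4D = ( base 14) 69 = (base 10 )93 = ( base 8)135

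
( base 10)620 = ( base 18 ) 1G8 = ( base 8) 1154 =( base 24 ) 11K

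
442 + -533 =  - 91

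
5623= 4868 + 755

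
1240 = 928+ 312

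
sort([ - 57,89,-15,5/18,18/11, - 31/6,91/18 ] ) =[ - 57, - 15, - 31/6, 5/18,18/11,91/18,89] 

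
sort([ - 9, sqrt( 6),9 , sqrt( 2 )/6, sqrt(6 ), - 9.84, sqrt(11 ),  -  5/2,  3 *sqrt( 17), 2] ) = [ - 9.84, - 9, -5/2 , sqrt( 2)/6,2,  sqrt( 6 ) , sqrt( 6 ),sqrt( 11 ) , 9, 3*sqrt (17) ]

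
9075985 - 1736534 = 7339451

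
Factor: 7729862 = 2^1*7^1  *283^1*1951^1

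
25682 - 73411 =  - 47729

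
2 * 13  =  26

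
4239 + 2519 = 6758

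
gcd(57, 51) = 3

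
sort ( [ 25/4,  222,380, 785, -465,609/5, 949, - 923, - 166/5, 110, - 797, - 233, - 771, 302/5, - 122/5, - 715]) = [ - 923,-797,-771 , - 715,  -  465,-233,- 166/5, - 122/5,  25/4,302/5, 110, 609/5,  222,  380,785,949]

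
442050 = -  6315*(  -  70)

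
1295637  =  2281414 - 985777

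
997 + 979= 1976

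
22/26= 11/13 = 0.85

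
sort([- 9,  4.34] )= [  -  9, 4.34 ] 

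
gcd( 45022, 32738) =2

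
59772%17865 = 6177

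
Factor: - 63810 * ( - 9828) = 2^3*3^5*5^1*7^1*13^1*709^1 = 627124680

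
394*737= 290378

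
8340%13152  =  8340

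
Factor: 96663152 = 2^4*6041447^1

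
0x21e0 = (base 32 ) 8f0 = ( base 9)12805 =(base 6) 104052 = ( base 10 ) 8672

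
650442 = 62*10491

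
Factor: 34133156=2^2*41^1*208129^1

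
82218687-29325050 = 52893637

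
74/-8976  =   - 1 + 4451/4488 = - 0.01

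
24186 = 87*278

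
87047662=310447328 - 223399666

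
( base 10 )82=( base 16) 52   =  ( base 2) 1010010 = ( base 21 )3j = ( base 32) 2I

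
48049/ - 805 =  - 60+251/805= - 59.69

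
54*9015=486810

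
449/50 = 8 + 49/50 = 8.98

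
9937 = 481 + 9456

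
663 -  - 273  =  936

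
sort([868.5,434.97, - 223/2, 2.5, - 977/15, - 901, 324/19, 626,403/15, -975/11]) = [- 901,-223/2, - 975/11, - 977/15, 2.5, 324/19,403/15, 434.97, 626,868.5 ] 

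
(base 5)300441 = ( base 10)9496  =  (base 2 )10010100011000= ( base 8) 22430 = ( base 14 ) 3664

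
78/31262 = 39/15631 =0.00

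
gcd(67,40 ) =1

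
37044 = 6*6174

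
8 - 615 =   -  607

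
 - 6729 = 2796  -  9525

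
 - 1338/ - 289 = 1338/289= 4.63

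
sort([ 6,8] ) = [ 6,8] 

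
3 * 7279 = 21837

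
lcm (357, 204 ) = 1428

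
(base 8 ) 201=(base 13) 9c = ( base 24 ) 59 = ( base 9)153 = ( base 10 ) 129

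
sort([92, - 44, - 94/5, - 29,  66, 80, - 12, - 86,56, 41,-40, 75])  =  [  -  86,  -  44, - 40, - 29, -94/5,  -  12, 41, 56,66, 75, 80,  92]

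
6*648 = 3888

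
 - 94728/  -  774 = 122 + 50/129=122.39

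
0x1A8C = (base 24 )BJ4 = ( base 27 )98J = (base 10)6796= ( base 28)8ik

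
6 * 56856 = 341136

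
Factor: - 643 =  - 643^1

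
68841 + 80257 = 149098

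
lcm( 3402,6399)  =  268758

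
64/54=1 + 5/27= 1.19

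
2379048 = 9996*238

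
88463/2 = 88463/2 = 44231.50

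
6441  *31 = 199671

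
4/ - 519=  - 4/519 = -0.01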